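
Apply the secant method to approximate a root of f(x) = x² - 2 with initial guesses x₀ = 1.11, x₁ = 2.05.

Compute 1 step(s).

f(x) = x² - 2
x₀ = 1.11, x₁ = 2.05

Secant formula: x_{n+1} = x_n - f(x_n)(x_n - x_{n-1})/(f(x_n) - f(x_{n-1}))

Iteration 1:
  f(1.110000) = -0.767900
  f(2.050000) = 2.202500
  x_2 = 2.050000 - 2.202500×(2.050000 - 1.110000)/(2.202500 - (-0.767900))
       = 1.353006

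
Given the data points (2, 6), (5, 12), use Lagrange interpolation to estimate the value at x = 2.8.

Lagrange interpolation formula:
P(x) = Σ yᵢ × Lᵢ(x)
where Lᵢ(x) = Π_{j≠i} (x - xⱼ)/(xᵢ - xⱼ)

L_0(2.8) = (2.8 - 5)/(2 - 5) = 0.733333
L_1(2.8) = (2.8 - 2)/(5 - 2) = 0.266667

P(2.8) = 6×L_0(2.8) + 12×L_1(2.8)
P(2.8) = 7.600000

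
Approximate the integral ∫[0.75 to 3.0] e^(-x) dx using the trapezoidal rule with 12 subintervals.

f(x) = e^(-x)
a = 0.75, b = 3.0, n = 12
h = (b - a)/n = 0.187500

Trapezoidal rule: (h/2)[f(x₀) + 2f(x₁) + 2f(x₂) + ... + f(xₙ)]

x_0 = 0.7500, f(x_0) = 0.472367, coefficient = 1
x_1 = 0.9375, f(x_1) = 0.391606, coefficient = 2
x_2 = 1.1250, f(x_2) = 0.324652, coefficient = 2
x_3 = 1.3125, f(x_3) = 0.269146, coefficient = 2
x_4 = 1.5000, f(x_4) = 0.223130, coefficient = 2
x_5 = 1.6875, f(x_5) = 0.184981, coefficient = 2
x_6 = 1.8750, f(x_6) = 0.153355, coefficient = 2
x_7 = 2.0625, f(x_7) = 0.127136, coefficient = 2
x_8 = 2.2500, f(x_8) = 0.105399, coefficient = 2
x_9 = 2.4375, f(x_9) = 0.087379, coefficient = 2
x_10 = 2.6250, f(x_10) = 0.072440, coefficient = 2
x_11 = 2.8125, f(x_11) = 0.060055, coefficient = 2
x_12 = 3.0000, f(x_12) = 0.049787, coefficient = 1

I ≈ (0.187500/2) × 4.520712 = 0.423817
Exact value: 0.422579
Error: 0.001237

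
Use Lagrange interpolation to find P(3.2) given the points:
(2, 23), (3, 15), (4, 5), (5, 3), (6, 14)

Lagrange interpolation formula:
P(x) = Σ yᵢ × Lᵢ(x)
where Lᵢ(x) = Π_{j≠i} (x - xⱼ)/(xᵢ - xⱼ)

L_0(3.2) = (3.2 - 3)/(2 - 3) × (3.2 - 4)/(2 - 4) × (3.2 - 5)/(2 - 5) × (3.2 - 6)/(2 - 6) = -0.033600
L_1(3.2) = (3.2 - 2)/(3 - 2) × (3.2 - 4)/(3 - 4) × (3.2 - 5)/(3 - 5) × (3.2 - 6)/(3 - 6) = 0.806400
L_2(3.2) = (3.2 - 2)/(4 - 2) × (3.2 - 3)/(4 - 3) × (3.2 - 5)/(4 - 5) × (3.2 - 6)/(4 - 6) = 0.302400
L_3(3.2) = (3.2 - 2)/(5 - 2) × (3.2 - 3)/(5 - 3) × (3.2 - 4)/(5 - 4) × (3.2 - 6)/(5 - 6) = -0.089600
L_4(3.2) = (3.2 - 2)/(6 - 2) × (3.2 - 3)/(6 - 3) × (3.2 - 4)/(6 - 4) × (3.2 - 5)/(6 - 5) = 0.014400

P(3.2) = 23×L_0(3.2) + 15×L_1(3.2) + 5×L_2(3.2) + 3×L_3(3.2) + 14×L_4(3.2)
P(3.2) = 12.768000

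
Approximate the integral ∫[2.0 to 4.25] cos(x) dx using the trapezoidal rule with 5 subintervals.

f(x) = cos(x)
a = 2.0, b = 4.25, n = 5
h = (b - a)/n = 0.450000

Trapezoidal rule: (h/2)[f(x₀) + 2f(x₁) + 2f(x₂) + ... + f(xₙ)]

x_0 = 2.0000, f(x_0) = -0.416147, coefficient = 1
x_1 = 2.4500, f(x_1) = -0.770231, coefficient = 2
x_2 = 2.9000, f(x_2) = -0.970958, coefficient = 2
x_3 = 3.3500, f(x_3) = -0.978362, coefficient = 2
x_4 = 3.8000, f(x_4) = -0.790968, coefficient = 2
x_5 = 4.2500, f(x_5) = -0.446087, coefficient = 1

I ≈ (0.450000/2) × -7.883272 = -1.773736
Exact value: -1.804287
Error: 0.030551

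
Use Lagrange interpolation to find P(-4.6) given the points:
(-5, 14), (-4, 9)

Lagrange interpolation formula:
P(x) = Σ yᵢ × Lᵢ(x)
where Lᵢ(x) = Π_{j≠i} (x - xⱼ)/(xᵢ - xⱼ)

L_0(-4.6) = (-4.6 - (-4))/(-5 - (-4)) = 0.600000
L_1(-4.6) = (-4.6 - (-5))/(-4 - (-5)) = 0.400000

P(-4.6) = 14×L_0(-4.6) + 9×L_1(-4.6)
P(-4.6) = 12.000000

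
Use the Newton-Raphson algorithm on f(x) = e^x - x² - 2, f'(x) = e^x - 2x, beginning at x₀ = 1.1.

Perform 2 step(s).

f(x) = e^x - x² - 2
f'(x) = e^x - 2x
x₀ = 1.1

Newton-Raphson formula: x_{n+1} = x_n - f(x_n)/f'(x_n)

Iteration 1:
  f(1.100000) = -0.205834
  f'(1.100000) = 0.804166
  x_1 = 1.100000 - (-0.205834)/0.804166 = 1.355960
Iteration 2:
  f(1.355960) = 0.041856
  f'(1.355960) = 1.168564
  x_2 = 1.355960 - 0.041856/1.168564 = 1.320141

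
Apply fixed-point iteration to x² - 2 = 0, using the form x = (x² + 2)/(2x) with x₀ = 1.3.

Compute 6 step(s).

Equation: x² - 2 = 0
Fixed-point form: x = (x² + 2)/(2x)
x₀ = 1.3

x_1 = g(1.300000) = 1.419231
x_2 = g(1.419231) = 1.414222
x_3 = g(1.414222) = 1.414214
x_4 = g(1.414214) = 1.414214
x_5 = g(1.414214) = 1.414214
x_6 = g(1.414214) = 1.414214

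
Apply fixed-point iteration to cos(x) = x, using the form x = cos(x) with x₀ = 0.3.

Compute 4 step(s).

Equation: cos(x) = x
Fixed-point form: x = cos(x)
x₀ = 0.3

x_1 = g(0.300000) = 0.955336
x_2 = g(0.955336) = 0.577334
x_3 = g(0.577334) = 0.837921
x_4 = g(0.837921) = 0.669010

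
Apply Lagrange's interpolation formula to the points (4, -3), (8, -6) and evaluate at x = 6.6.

Lagrange interpolation formula:
P(x) = Σ yᵢ × Lᵢ(x)
where Lᵢ(x) = Π_{j≠i} (x - xⱼ)/(xᵢ - xⱼ)

L_0(6.6) = (6.6 - 8)/(4 - 8) = 0.350000
L_1(6.6) = (6.6 - 4)/(8 - 4) = 0.650000

P(6.6) = (-3)×L_0(6.6) + (-6)×L_1(6.6)
P(6.6) = -4.950000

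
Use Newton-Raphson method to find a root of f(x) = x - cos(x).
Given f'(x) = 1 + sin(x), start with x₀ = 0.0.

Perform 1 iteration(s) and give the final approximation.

f(x) = x - cos(x)
f'(x) = 1 + sin(x)
x₀ = 0.0

Newton-Raphson formula: x_{n+1} = x_n - f(x_n)/f'(x_n)

Iteration 1:
  f(0.000000) = -1.000000
  f'(0.000000) = 1.000000
  x_1 = 0.000000 - (-1.000000)/1.000000 = 1.000000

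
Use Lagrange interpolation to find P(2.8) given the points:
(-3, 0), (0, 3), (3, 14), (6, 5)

Lagrange interpolation formula:
P(x) = Σ yᵢ × Lᵢ(x)
where Lᵢ(x) = Π_{j≠i} (x - xⱼ)/(xᵢ - xⱼ)

L_0(2.8) = (2.8 - 0)/(-3 - 0) × (2.8 - 3)/(-3 - 3) × (2.8 - 6)/(-3 - 6) = -0.011062
L_1(2.8) = (2.8 - (-3))/(0 - (-3)) × (2.8 - 3)/(0 - 3) × (2.8 - 6)/(0 - 6) = 0.068741
L_2(2.8) = (2.8 - (-3))/(3 - (-3)) × (2.8 - 0)/(3 - 0) × (2.8 - 6)/(3 - 6) = 0.962370
L_3(2.8) = (2.8 - (-3))/(6 - (-3)) × (2.8 - 0)/(6 - 0) × (2.8 - 3)/(6 - 3) = -0.020049

P(2.8) = 0×L_0(2.8) + 3×L_1(2.8) + 14×L_2(2.8) + 5×L_3(2.8)
P(2.8) = 13.579160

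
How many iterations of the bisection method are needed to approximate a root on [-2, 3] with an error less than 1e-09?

We need (b-a)/2^n ≤ 1e-09
(3 - (-2))/2^n ≤ 1e-09
5/2^n ≤ 1e-09
2^n ≥ 5000000000
n ≥ log₂(5000000000) = 32.22
n ≥ 33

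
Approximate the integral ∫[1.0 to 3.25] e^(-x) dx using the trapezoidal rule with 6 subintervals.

f(x) = e^(-x)
a = 1.0, b = 3.25, n = 6
h = (b - a)/n = 0.375000

Trapezoidal rule: (h/2)[f(x₀) + 2f(x₁) + 2f(x₂) + ... + f(xₙ)]

x_0 = 1.0000, f(x_0) = 0.367879, coefficient = 1
x_1 = 1.3750, f(x_1) = 0.252840, coefficient = 2
x_2 = 1.7500, f(x_2) = 0.173774, coefficient = 2
x_3 = 2.1250, f(x_3) = 0.119433, coefficient = 2
x_4 = 2.5000, f(x_4) = 0.082085, coefficient = 2
x_5 = 2.8750, f(x_5) = 0.056416, coefficient = 2
x_6 = 3.2500, f(x_6) = 0.038774, coefficient = 1

I ≈ (0.375000/2) × 1.775749 = 0.332953
Exact value: 0.329105
Error: 0.003848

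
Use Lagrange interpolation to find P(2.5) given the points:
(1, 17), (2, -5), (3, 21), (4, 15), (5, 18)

Lagrange interpolation formula:
P(x) = Σ yᵢ × Lᵢ(x)
where Lᵢ(x) = Π_{j≠i} (x - xⱼ)/(xᵢ - xⱼ)

L_0(2.5) = (2.5 - 2)/(1 - 2) × (2.5 - 3)/(1 - 3) × (2.5 - 4)/(1 - 4) × (2.5 - 5)/(1 - 5) = -0.039062
L_1(2.5) = (2.5 - 1)/(2 - 1) × (2.5 - 3)/(2 - 3) × (2.5 - 4)/(2 - 4) × (2.5 - 5)/(2 - 5) = 0.468750
L_2(2.5) = (2.5 - 1)/(3 - 1) × (2.5 - 2)/(3 - 2) × (2.5 - 4)/(3 - 4) × (2.5 - 5)/(3 - 5) = 0.703125
L_3(2.5) = (2.5 - 1)/(4 - 1) × (2.5 - 2)/(4 - 2) × (2.5 - 3)/(4 - 3) × (2.5 - 5)/(4 - 5) = -0.156250
L_4(2.5) = (2.5 - 1)/(5 - 1) × (2.5 - 2)/(5 - 2) × (2.5 - 3)/(5 - 3) × (2.5 - 4)/(5 - 4) = 0.023438

P(2.5) = 17×L_0(2.5) + (-5)×L_1(2.5) + 21×L_2(2.5) + 15×L_3(2.5) + 18×L_4(2.5)
P(2.5) = 9.835938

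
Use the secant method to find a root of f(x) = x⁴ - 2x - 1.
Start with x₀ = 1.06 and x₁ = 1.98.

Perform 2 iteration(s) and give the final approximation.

f(x) = x⁴ - 2x - 1
x₀ = 1.06, x₁ = 1.98

Secant formula: x_{n+1} = x_n - f(x_n)(x_n - x_{n-1})/(f(x_n) - f(x_{n-1}))

Iteration 1:
  f(1.060000) = -1.857523
  f(1.980000) = 10.409536
  x_2 = 1.980000 - 10.409536×(1.980000 - 1.060000)/(10.409536 - (-1.857523))
       = 1.199310
Iteration 2:
  f(1.980000) = 10.409536
  f(1.199310) = -1.329786
  x_3 = 1.199310 - (-1.329786)×(1.199310 - 1.980000)/(-1.329786 - 10.409536)
       = 1.287743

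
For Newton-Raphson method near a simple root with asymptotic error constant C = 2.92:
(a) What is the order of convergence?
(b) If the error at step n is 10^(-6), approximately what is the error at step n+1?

(a) Newton-Raphson has quadratic (order 2) convergence near simple roots.
    This means |e_{n+1}| ≈ C|e_n|².

(b) With |e_n| = 10^(-6) and C = 2.92:
    |e_{n+1}| ≈ 2.92 × (10^(-6))² = 2.92 × 10^(-12)

(a) 2 (quadratic); (b) |e_{n+1}| ≈ 2.920e-12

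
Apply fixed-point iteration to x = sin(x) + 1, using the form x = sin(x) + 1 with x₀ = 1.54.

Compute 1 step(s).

Equation: x = sin(x) + 1
Fixed-point form: x = sin(x) + 1
x₀ = 1.54

x_1 = g(1.540000) = 1.999526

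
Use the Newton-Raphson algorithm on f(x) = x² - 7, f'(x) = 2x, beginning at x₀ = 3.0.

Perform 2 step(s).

f(x) = x² - 7
f'(x) = 2x
x₀ = 3.0

Newton-Raphson formula: x_{n+1} = x_n - f(x_n)/f'(x_n)

Iteration 1:
  f(3.000000) = 2.000000
  f'(3.000000) = 6.000000
  x_1 = 3.000000 - 2.000000/6.000000 = 2.666667
Iteration 2:
  f(2.666667) = 0.111111
  f'(2.666667) = 5.333333
  x_2 = 2.666667 - 0.111111/5.333333 = 2.645833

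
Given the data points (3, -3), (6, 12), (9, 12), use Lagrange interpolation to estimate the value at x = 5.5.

Lagrange interpolation formula:
P(x) = Σ yᵢ × Lᵢ(x)
where Lᵢ(x) = Π_{j≠i} (x - xⱼ)/(xᵢ - xⱼ)

L_0(5.5) = (5.5 - 6)/(3 - 6) × (5.5 - 9)/(3 - 9) = 0.097222
L_1(5.5) = (5.5 - 3)/(6 - 3) × (5.5 - 9)/(6 - 9) = 0.972222
L_2(5.5) = (5.5 - 3)/(9 - 3) × (5.5 - 6)/(9 - 6) = -0.069444

P(5.5) = (-3)×L_0(5.5) + 12×L_1(5.5) + 12×L_2(5.5)
P(5.5) = 10.541667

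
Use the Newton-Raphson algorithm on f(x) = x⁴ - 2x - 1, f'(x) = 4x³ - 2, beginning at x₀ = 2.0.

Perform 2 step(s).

f(x) = x⁴ - 2x - 1
f'(x) = 4x³ - 2
x₀ = 2.0

Newton-Raphson formula: x_{n+1} = x_n - f(x_n)/f'(x_n)

Iteration 1:
  f(2.000000) = 11.000000
  f'(2.000000) = 30.000000
  x_1 = 2.000000 - 11.000000/30.000000 = 1.633333
Iteration 2:
  f(1.633333) = 2.850372
  f'(1.633333) = 15.429481
  x_2 = 1.633333 - 2.850372/15.429481 = 1.448598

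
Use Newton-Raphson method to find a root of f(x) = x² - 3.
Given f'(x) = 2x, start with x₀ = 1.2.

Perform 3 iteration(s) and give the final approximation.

f(x) = x² - 3
f'(x) = 2x
x₀ = 1.2

Newton-Raphson formula: x_{n+1} = x_n - f(x_n)/f'(x_n)

Iteration 1:
  f(1.200000) = -1.560000
  f'(1.200000) = 2.400000
  x_1 = 1.200000 - (-1.560000)/2.400000 = 1.850000
Iteration 2:
  f(1.850000) = 0.422500
  f'(1.850000) = 3.700000
  x_2 = 1.850000 - 0.422500/3.700000 = 1.735811
Iteration 3:
  f(1.735811) = 0.013039
  f'(1.735811) = 3.471622
  x_3 = 1.735811 - 0.013039/3.471622 = 1.732055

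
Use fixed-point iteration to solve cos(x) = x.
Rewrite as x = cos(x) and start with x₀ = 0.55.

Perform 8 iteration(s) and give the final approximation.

Equation: cos(x) = x
Fixed-point form: x = cos(x)
x₀ = 0.55

x_1 = g(0.550000) = 0.852525
x_2 = g(0.852525) = 0.658084
x_3 = g(0.658084) = 0.791165
x_4 = g(0.791165) = 0.703017
x_5 = g(0.703017) = 0.762895
x_6 = g(0.762895) = 0.722839
x_7 = g(0.722839) = 0.749931
x_8 = g(0.749931) = 0.731736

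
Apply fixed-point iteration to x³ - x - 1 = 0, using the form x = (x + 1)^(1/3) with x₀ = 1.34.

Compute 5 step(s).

Equation: x³ - x - 1 = 0
Fixed-point form: x = (x + 1)^(1/3)
x₀ = 1.34

x_1 = g(1.340000) = 1.327614
x_2 = g(1.327614) = 1.325268
x_3 = g(1.325268) = 1.324822
x_4 = g(1.324822) = 1.324738
x_5 = g(1.324738) = 1.324722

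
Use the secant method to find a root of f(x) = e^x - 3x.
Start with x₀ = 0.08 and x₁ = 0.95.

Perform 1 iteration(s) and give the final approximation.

f(x) = e^x - 3x
x₀ = 0.08, x₁ = 0.95

Secant formula: x_{n+1} = x_n - f(x_n)(x_n - x_{n-1})/(f(x_n) - f(x_{n-1}))

Iteration 1:
  f(0.080000) = 0.843287
  f(0.950000) = -0.264290
  x_2 = 0.950000 - (-0.264290)×(0.950000 - 0.080000)/(-0.264290 - 0.843287)
       = 0.742400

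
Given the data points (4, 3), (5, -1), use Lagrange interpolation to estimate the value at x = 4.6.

Lagrange interpolation formula:
P(x) = Σ yᵢ × Lᵢ(x)
where Lᵢ(x) = Π_{j≠i} (x - xⱼ)/(xᵢ - xⱼ)

L_0(4.6) = (4.6 - 5)/(4 - 5) = 0.400000
L_1(4.6) = (4.6 - 4)/(5 - 4) = 0.600000

P(4.6) = 3×L_0(4.6) + (-1)×L_1(4.6)
P(4.6) = 0.600000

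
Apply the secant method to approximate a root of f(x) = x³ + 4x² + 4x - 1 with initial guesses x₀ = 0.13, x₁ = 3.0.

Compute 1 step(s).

f(x) = x³ + 4x² + 4x - 1
x₀ = 0.13, x₁ = 3.0

Secant formula: x_{n+1} = x_n - f(x_n)(x_n - x_{n-1})/(f(x_n) - f(x_{n-1}))

Iteration 1:
  f(0.130000) = -0.410203
  f(3.000000) = 74.000000
  x_2 = 3.000000 - 74.000000×(3.000000 - 0.130000)/(74.000000 - (-0.410203))
       = 0.145822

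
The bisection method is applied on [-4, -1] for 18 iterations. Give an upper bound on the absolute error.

Bisection error bound: |error| ≤ (b-a)/2^n
|error| ≤ (-1 - (-4))/2^18 = 3/2^18
|error| ≤ 0.0000114441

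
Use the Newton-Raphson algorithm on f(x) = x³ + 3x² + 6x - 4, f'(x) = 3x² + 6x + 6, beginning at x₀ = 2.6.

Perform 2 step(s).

f(x) = x³ + 3x² + 6x - 4
f'(x) = 3x² + 6x + 6
x₀ = 2.6

Newton-Raphson formula: x_{n+1} = x_n - f(x_n)/f'(x_n)

Iteration 1:
  f(2.600000) = 49.456000
  f'(2.600000) = 41.880000
  x_1 = 2.600000 - 49.456000/41.880000 = 1.419102
Iteration 2:
  f(1.419102) = 13.414027
  f'(1.419102) = 20.556166
  x_2 = 1.419102 - 13.414027/20.556166 = 0.766547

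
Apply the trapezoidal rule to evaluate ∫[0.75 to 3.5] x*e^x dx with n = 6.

f(x) = x*e^x
a = 0.75, b = 3.5, n = 6
h = (b - a)/n = 0.458333

Trapezoidal rule: (h/2)[f(x₀) + 2f(x₁) + 2f(x₂) + ... + f(xₙ)]

x_0 = 0.7500, f(x_0) = 1.587750, coefficient = 1
x_1 = 1.2083, f(x_1) = 4.045379, coefficient = 2
x_2 = 1.6667, f(x_2) = 8.824150, coefficient = 2
x_3 = 2.1250, f(x_3) = 17.792407, coefficient = 2
x_4 = 2.5833, f(x_4) = 34.206439, coefficient = 2
x_5 = 3.0417, f(x_5) = 63.692848, coefficient = 2
x_6 = 3.5000, f(x_6) = 115.904082, coefficient = 1

I ≈ (0.458333/2) × 374.614278 = 85.849105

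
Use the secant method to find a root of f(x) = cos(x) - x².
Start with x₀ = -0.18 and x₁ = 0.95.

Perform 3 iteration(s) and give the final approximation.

f(x) = cos(x) - x²
x₀ = -0.18, x₁ = 0.95

Secant formula: x_{n+1} = x_n - f(x_n)(x_n - x_{n-1})/(f(x_n) - f(x_{n-1}))

Iteration 1:
  f(-0.180000) = 0.951444
  f(0.950000) = -0.320817
  x_2 = 0.950000 - (-0.320817)×(0.950000 - (-0.180000))/(-0.320817 - 0.951444)
       = 0.665056
Iteration 2:
  f(0.950000) = -0.320817
  f(0.665056) = 0.344583
  x_3 = 0.665056 - 0.344583×(0.665056 - 0.950000)/(0.344583 - (-0.320817))
       = 0.812617
Iteration 3:
  f(0.665056) = 0.344583
  f(0.812617) = 0.027255
  x_4 = 0.812617 - 0.027255×(0.812617 - 0.665056)/(0.027255 - 0.344583)
       = 0.825291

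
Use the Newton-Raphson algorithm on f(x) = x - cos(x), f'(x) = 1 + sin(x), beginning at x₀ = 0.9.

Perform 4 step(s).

f(x) = x - cos(x)
f'(x) = 1 + sin(x)
x₀ = 0.9

Newton-Raphson formula: x_{n+1} = x_n - f(x_n)/f'(x_n)

Iteration 1:
  f(0.900000) = 0.278390
  f'(0.900000) = 1.783327
  x_1 = 0.900000 - 0.278390/1.783327 = 0.743893
Iteration 2:
  f(0.743893) = 0.008055
  f'(0.743893) = 1.677158
  x_2 = 0.743893 - 0.008055/1.677158 = 0.739090
Iteration 3:
  f(0.739090) = 0.000008
  f'(0.739090) = 1.673616
  x_3 = 0.739090 - 0.000008/1.673616 = 0.739085
Iteration 4:
  f(0.739085) = 0.000000
  f'(0.739085) = 1.673612
  x_4 = 0.739085 - 0.000000/1.673612 = 0.739085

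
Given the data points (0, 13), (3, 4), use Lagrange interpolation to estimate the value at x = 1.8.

Lagrange interpolation formula:
P(x) = Σ yᵢ × Lᵢ(x)
where Lᵢ(x) = Π_{j≠i} (x - xⱼ)/(xᵢ - xⱼ)

L_0(1.8) = (1.8 - 3)/(0 - 3) = 0.400000
L_1(1.8) = (1.8 - 0)/(3 - 0) = 0.600000

P(1.8) = 13×L_0(1.8) + 4×L_1(1.8)
P(1.8) = 7.600000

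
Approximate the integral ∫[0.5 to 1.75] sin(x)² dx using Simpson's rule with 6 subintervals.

f(x) = sin(x)²
a = 0.5, b = 1.75, n = 6
h = (b - a)/n = 0.208333

Simpson's rule: (h/3)[f(x₀) + 4f(x₁) + 2f(x₂) + ... + f(xₙ)]

x_0 = 0.5000, f(x_0) = 0.229849, coefficient = 1
x_1 = 0.7083, f(x_1) = 0.423240, coefficient = 4
x_2 = 0.9167, f(x_2) = 0.629766, coefficient = 2
x_3 = 1.1250, f(x_3) = 0.814087, coefficient = 4
x_4 = 1.3333, f(x_4) = 0.944663, coefficient = 2
x_5 = 1.5417, f(x_5) = 0.999152, coefficient = 4
x_6 = 1.7500, f(x_6) = 0.968228, coefficient = 1

I ≈ (0.208333/3) × 13.292849 = 0.923115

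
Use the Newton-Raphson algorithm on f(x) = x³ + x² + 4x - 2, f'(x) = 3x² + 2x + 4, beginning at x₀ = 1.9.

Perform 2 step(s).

f(x) = x³ + x² + 4x - 2
f'(x) = 3x² + 2x + 4
x₀ = 1.9

Newton-Raphson formula: x_{n+1} = x_n - f(x_n)/f'(x_n)

Iteration 1:
  f(1.900000) = 16.069000
  f'(1.900000) = 18.630000
  x_1 = 1.900000 - 16.069000/18.630000 = 1.037466
Iteration 2:
  f(1.037466) = 4.342866
  f'(1.037466) = 9.303943
  x_2 = 1.037466 - 4.342866/9.303943 = 0.570690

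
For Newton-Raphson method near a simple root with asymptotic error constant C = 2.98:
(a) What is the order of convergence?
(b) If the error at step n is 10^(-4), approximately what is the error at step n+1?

(a) Newton-Raphson has quadratic (order 2) convergence near simple roots.
    This means |e_{n+1}| ≈ C|e_n|².

(b) With |e_n| = 10^(-4) and C = 2.98:
    |e_{n+1}| ≈ 2.98 × (10^(-4))² = 2.98 × 10^(-8)

(a) 2 (quadratic); (b) |e_{n+1}| ≈ 2.980e-08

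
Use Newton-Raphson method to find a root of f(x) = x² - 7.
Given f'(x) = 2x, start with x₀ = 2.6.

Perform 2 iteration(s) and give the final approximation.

f(x) = x² - 7
f'(x) = 2x
x₀ = 2.6

Newton-Raphson formula: x_{n+1} = x_n - f(x_n)/f'(x_n)

Iteration 1:
  f(2.600000) = -0.240000
  f'(2.600000) = 5.200000
  x_1 = 2.600000 - (-0.240000)/5.200000 = 2.646154
Iteration 2:
  f(2.646154) = 0.002130
  f'(2.646154) = 5.292308
  x_2 = 2.646154 - 0.002130/5.292308 = 2.645751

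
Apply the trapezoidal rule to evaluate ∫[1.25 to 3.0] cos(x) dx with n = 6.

f(x) = cos(x)
a = 1.25, b = 3.0, n = 6
h = (b - a)/n = 0.291667

Trapezoidal rule: (h/2)[f(x₀) + 2f(x₁) + 2f(x₂) + ... + f(xₙ)]

x_0 = 1.2500, f(x_0) = 0.315322, coefficient = 1
x_1 = 1.5417, f(x_1) = 0.029126, coefficient = 2
x_2 = 1.8333, f(x_2) = -0.259531, coefficient = 2
x_3 = 2.1250, f(x_3) = -0.526266, coefficient = 2
x_4 = 2.4167, f(x_4) = -0.748549, coefficient = 2
x_5 = 2.7083, f(x_5) = -0.907602, coefficient = 2
x_6 = 3.0000, f(x_6) = -0.989992, coefficient = 1

I ≈ (0.291667/2) × -5.500316 = -0.802129
Exact value: -0.807865
Error: 0.005735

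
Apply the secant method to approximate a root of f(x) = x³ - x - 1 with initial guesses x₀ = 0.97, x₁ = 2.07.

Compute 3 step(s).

f(x) = x³ - x - 1
x₀ = 0.97, x₁ = 2.07

Secant formula: x_{n+1} = x_n - f(x_n)(x_n - x_{n-1})/(f(x_n) - f(x_{n-1}))

Iteration 1:
  f(0.970000) = -1.057327
  f(2.070000) = 5.799743
  x_2 = 2.070000 - 5.799743×(2.070000 - 0.970000)/(5.799743 - (-1.057327))
       = 1.139615
Iteration 2:
  f(2.070000) = 5.799743
  f(1.139615) = -0.659572
  x_3 = 1.139615 - (-0.659572)×(1.139615 - 2.070000)/(-0.659572 - 5.799743)
       = 1.234618
Iteration 3:
  f(1.139615) = -0.659572
  f(1.234618) = -0.352712
  x_4 = 1.234618 - (-0.352712)×(1.234618 - 1.139615)/(-0.352712 - (-0.659572))
       = 1.343817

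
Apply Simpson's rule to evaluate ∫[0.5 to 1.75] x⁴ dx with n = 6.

f(x) = x⁴
a = 0.5, b = 1.75, n = 6
h = (b - a)/n = 0.208333

Simpson's rule: (h/3)[f(x₀) + 4f(x₁) + 2f(x₂) + ... + f(xₙ)]

x_0 = 0.5000, f(x_0) = 0.062500, coefficient = 1
x_1 = 0.7083, f(x_1) = 0.251739, coefficient = 4
x_2 = 0.9167, f(x_2) = 0.706067, coefficient = 2
x_3 = 1.1250, f(x_3) = 1.601807, coefficient = 4
x_4 = 1.3333, f(x_4) = 3.160494, coefficient = 2
x_5 = 1.5417, f(x_5) = 5.648875, coefficient = 4
x_6 = 1.7500, f(x_6) = 9.378906, coefficient = 1

I ≈ (0.208333/3) × 47.184209 = 3.276681
Exact value: 3.276367
Error: 0.000314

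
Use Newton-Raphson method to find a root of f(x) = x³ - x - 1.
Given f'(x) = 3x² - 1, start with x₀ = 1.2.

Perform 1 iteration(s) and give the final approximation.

f(x) = x³ - x - 1
f'(x) = 3x² - 1
x₀ = 1.2

Newton-Raphson formula: x_{n+1} = x_n - f(x_n)/f'(x_n)

Iteration 1:
  f(1.200000) = -0.472000
  f'(1.200000) = 3.320000
  x_1 = 1.200000 - (-0.472000)/3.320000 = 1.342169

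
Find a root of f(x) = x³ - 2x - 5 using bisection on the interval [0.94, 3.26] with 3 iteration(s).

f(x) = x³ - 2x - 5
Initial interval: [0.94, 3.26]

Iteration 1:
  c_1 = (0.940000 + 3.260000)/2 = 2.100000
  f(c_1) = f(2.100000) = 0.061000
  f(a) × f(c) < 0, new interval: [0.940000, 2.100000]
Iteration 2:
  c_2 = (0.940000 + 2.100000)/2 = 1.520000
  f(c_2) = f(1.520000) = -4.528192
  f(a) × f(c) ≥ 0, new interval: [1.520000, 2.100000]
Iteration 3:
  c_3 = (1.520000 + 2.100000)/2 = 1.810000
  f(c_3) = f(1.810000) = -2.690259
  f(a) × f(c) ≥ 0, new interval: [1.810000, 2.100000]

After 3 iteration(s), the approximation is c_3 = 1.810000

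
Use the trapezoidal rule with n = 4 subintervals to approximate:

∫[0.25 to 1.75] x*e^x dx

f(x) = x*e^x
a = 0.25, b = 1.75, n = 4
h = (b - a)/n = 0.375000

Trapezoidal rule: (h/2)[f(x₀) + 2f(x₁) + 2f(x₂) + ... + f(xₙ)]

x_0 = 0.2500, f(x_0) = 0.321006, coefficient = 1
x_1 = 0.6250, f(x_1) = 1.167654, coefficient = 2
x_2 = 1.0000, f(x_2) = 2.718282, coefficient = 2
x_3 = 1.3750, f(x_3) = 5.438230, coefficient = 2
x_4 = 1.7500, f(x_4) = 10.070555, coefficient = 1

I ≈ (0.375000/2) × 29.039893 = 5.444980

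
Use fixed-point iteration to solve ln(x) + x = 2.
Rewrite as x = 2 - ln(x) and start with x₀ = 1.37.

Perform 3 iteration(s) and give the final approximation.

Equation: ln(x) + x = 2
Fixed-point form: x = 2 - ln(x)
x₀ = 1.37

x_1 = g(1.370000) = 1.685189
x_2 = g(1.685189) = 1.478122
x_3 = g(1.478122) = 1.609228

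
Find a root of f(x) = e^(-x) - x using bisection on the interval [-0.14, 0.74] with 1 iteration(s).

f(x) = e^(-x) - x
Initial interval: [-0.14, 0.74]

Iteration 1:
  c_1 = (-0.140000 + 0.740000)/2 = 0.300000
  f(c_1) = f(0.300000) = 0.440818
  f(a) × f(c) ≥ 0, new interval: [0.300000, 0.740000]

After 1 iteration(s), the approximation is c_1 = 0.300000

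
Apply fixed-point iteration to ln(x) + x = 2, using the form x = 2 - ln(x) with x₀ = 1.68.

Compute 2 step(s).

Equation: ln(x) + x = 2
Fixed-point form: x = 2 - ln(x)
x₀ = 1.68

x_1 = g(1.680000) = 1.481206
x_2 = g(1.481206) = 1.607143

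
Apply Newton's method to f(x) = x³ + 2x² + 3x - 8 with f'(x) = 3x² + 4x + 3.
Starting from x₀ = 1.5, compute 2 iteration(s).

f(x) = x³ + 2x² + 3x - 8
f'(x) = 3x² + 4x + 3
x₀ = 1.5

Newton-Raphson formula: x_{n+1} = x_n - f(x_n)/f'(x_n)

Iteration 1:
  f(1.500000) = 4.375000
  f'(1.500000) = 15.750000
  x_1 = 1.500000 - 4.375000/15.750000 = 1.222222
Iteration 2:
  f(1.222222) = 0.480110
  f'(1.222222) = 12.370370
  x_2 = 1.222222 - 0.480110/12.370370 = 1.183411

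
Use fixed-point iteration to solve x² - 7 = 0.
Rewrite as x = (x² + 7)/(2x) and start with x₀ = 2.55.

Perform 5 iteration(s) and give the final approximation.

Equation: x² - 7 = 0
Fixed-point form: x = (x² + 7)/(2x)
x₀ = 2.55

x_1 = g(2.550000) = 2.647549
x_2 = g(2.647549) = 2.645752
x_3 = g(2.645752) = 2.645751
x_4 = g(2.645751) = 2.645751
x_5 = g(2.645751) = 2.645751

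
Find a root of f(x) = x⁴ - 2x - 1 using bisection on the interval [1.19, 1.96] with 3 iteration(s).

f(x) = x⁴ - 2x - 1
Initial interval: [1.19, 1.96]

Iteration 1:
  c_1 = (1.190000 + 1.960000)/2 = 1.575000
  f(c_1) = f(1.575000) = 2.003500
  f(a) × f(c) < 0, new interval: [1.190000, 1.575000]
Iteration 2:
  c_2 = (1.190000 + 1.575000)/2 = 1.382500
  f(c_2) = f(1.382500) = -0.111908
  f(a) × f(c) ≥ 0, new interval: [1.382500, 1.575000]
Iteration 3:
  c_3 = (1.382500 + 1.575000)/2 = 1.478750
  f(c_3) = f(1.478750) = 0.824164
  f(a) × f(c) < 0, new interval: [1.382500, 1.478750]

After 3 iteration(s), the approximation is c_3 = 1.478750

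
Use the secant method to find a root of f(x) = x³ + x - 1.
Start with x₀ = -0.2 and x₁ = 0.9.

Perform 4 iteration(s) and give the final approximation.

f(x) = x³ + x - 1
x₀ = -0.2, x₁ = 0.9

Secant formula: x_{n+1} = x_n - f(x_n)(x_n - x_{n-1})/(f(x_n) - f(x_{n-1}))

Iteration 1:
  f(-0.200000) = -1.208000
  f(0.900000) = 0.629000
  x_2 = 0.900000 - 0.629000×(0.900000 - (-0.200000))/(0.629000 - (-1.208000))
       = 0.523353
Iteration 2:
  f(0.900000) = 0.629000
  f(0.523353) = -0.333301
  x_3 = 0.523353 - (-0.333301)×(0.523353 - 0.900000)/(-0.333301 - 0.629000)
       = 0.653808
Iteration 3:
  f(0.523353) = -0.333301
  f(0.653808) = -0.066712
  x_4 = 0.653808 - (-0.066712)×(0.653808 - 0.523353)/(-0.066712 - (-0.333301))
       = 0.686453
Iteration 4:
  f(0.653808) = -0.066712
  f(0.686453) = 0.009923
  x_5 = 0.686453 - 0.009923×(0.686453 - 0.653808)/(0.009923 - (-0.066712))
       = 0.682226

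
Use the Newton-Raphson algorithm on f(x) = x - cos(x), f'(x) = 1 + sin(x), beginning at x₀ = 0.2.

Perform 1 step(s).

f(x) = x - cos(x)
f'(x) = 1 + sin(x)
x₀ = 0.2

Newton-Raphson formula: x_{n+1} = x_n - f(x_n)/f'(x_n)

Iteration 1:
  f(0.200000) = -0.780067
  f'(0.200000) = 1.198669
  x_1 = 0.200000 - (-0.780067)/1.198669 = 0.850777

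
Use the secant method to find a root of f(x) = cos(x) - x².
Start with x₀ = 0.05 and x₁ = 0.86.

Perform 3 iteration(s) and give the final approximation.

f(x) = cos(x) - x²
x₀ = 0.05, x₁ = 0.86

Secant formula: x_{n+1} = x_n - f(x_n)(x_n - x_{n-1})/(f(x_n) - f(x_{n-1}))

Iteration 1:
  f(0.050000) = 0.996250
  f(0.860000) = -0.087163
  x_2 = 0.860000 - (-0.087163)×(0.860000 - 0.050000)/(-0.087163 - 0.996250)
       = 0.794834
Iteration 2:
  f(0.860000) = -0.087163
  f(0.794834) = 0.068642
  x_3 = 0.794834 - 0.068642×(0.794834 - 0.860000)/(0.068642 - (-0.087163))
       = 0.823544
Iteration 3:
  f(0.794834) = 0.068642
  f(0.823544) = 0.001401
  x_4 = 0.823544 - 0.001401×(0.823544 - 0.794834)/(0.001401 - 0.068642)
       = 0.824142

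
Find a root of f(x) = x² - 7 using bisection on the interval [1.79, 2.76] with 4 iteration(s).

f(x) = x² - 7
Initial interval: [1.79, 2.76]

Iteration 1:
  c_1 = (1.790000 + 2.760000)/2 = 2.275000
  f(c_1) = f(2.275000) = -1.824375
  f(a) × f(c) ≥ 0, new interval: [2.275000, 2.760000]
Iteration 2:
  c_2 = (2.275000 + 2.760000)/2 = 2.517500
  f(c_2) = f(2.517500) = -0.662194
  f(a) × f(c) ≥ 0, new interval: [2.517500, 2.760000]
Iteration 3:
  c_3 = (2.517500 + 2.760000)/2 = 2.638750
  f(c_3) = f(2.638750) = -0.036998
  f(a) × f(c) ≥ 0, new interval: [2.638750, 2.760000]
Iteration 4:
  c_4 = (2.638750 + 2.760000)/2 = 2.699375
  f(c_4) = f(2.699375) = 0.286625
  f(a) × f(c) < 0, new interval: [2.638750, 2.699375]

After 4 iteration(s), the approximation is c_4 = 2.699375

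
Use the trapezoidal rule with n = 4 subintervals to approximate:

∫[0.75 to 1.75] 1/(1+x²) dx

f(x) = 1/(1+x²)
a = 0.75, b = 1.75, n = 4
h = (b - a)/n = 0.250000

Trapezoidal rule: (h/2)[f(x₀) + 2f(x₁) + 2f(x₂) + ... + f(xₙ)]

x_0 = 0.7500, f(x_0) = 0.640000, coefficient = 1
x_1 = 1.0000, f(x_1) = 0.500000, coefficient = 2
x_2 = 1.2500, f(x_2) = 0.390244, coefficient = 2
x_3 = 1.5000, f(x_3) = 0.307692, coefficient = 2
x_4 = 1.7500, f(x_4) = 0.246154, coefficient = 1

I ≈ (0.250000/2) × 3.282026 = 0.410253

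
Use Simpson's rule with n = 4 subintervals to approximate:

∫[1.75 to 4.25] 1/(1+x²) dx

f(x) = 1/(1+x²)
a = 1.75, b = 4.25, n = 4
h = (b - a)/n = 0.625000

Simpson's rule: (h/3)[f(x₀) + 4f(x₁) + 2f(x₂) + ... + f(xₙ)]

x_0 = 1.7500, f(x_0) = 0.246154, coefficient = 1
x_1 = 2.3750, f(x_1) = 0.150588, coefficient = 4
x_2 = 3.0000, f(x_2) = 0.100000, coefficient = 2
x_3 = 3.6250, f(x_3) = 0.070718, coefficient = 4
x_4 = 4.2500, f(x_4) = 0.052459, coefficient = 1

I ≈ (0.625000/3) × 1.383839 = 0.288300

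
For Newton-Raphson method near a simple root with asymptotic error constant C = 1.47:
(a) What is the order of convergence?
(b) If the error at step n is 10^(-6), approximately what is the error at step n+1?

(a) Newton-Raphson has quadratic (order 2) convergence near simple roots.
    This means |e_{n+1}| ≈ C|e_n|².

(b) With |e_n| = 10^(-6) and C = 1.47:
    |e_{n+1}| ≈ 1.47 × (10^(-6))² = 1.47 × 10^(-12)

(a) 2 (quadratic); (b) |e_{n+1}| ≈ 1.470e-12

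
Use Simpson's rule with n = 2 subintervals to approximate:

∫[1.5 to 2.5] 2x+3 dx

f(x) = 2x+3
a = 1.5, b = 2.5, n = 2
h = (b - a)/n = 0.500000

Simpson's rule: (h/3)[f(x₀) + 4f(x₁) + 2f(x₂) + ... + f(xₙ)]

x_0 = 1.5000, f(x_0) = 6.000000, coefficient = 1
x_1 = 2.0000, f(x_1) = 7.000000, coefficient = 4
x_2 = 2.5000, f(x_2) = 8.000000, coefficient = 1

I ≈ (0.500000/3) × 42.000000 = 7.000000
Exact value: 7.000000
Error: 0.000000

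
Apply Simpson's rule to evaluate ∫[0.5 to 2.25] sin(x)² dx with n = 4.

f(x) = sin(x)²
a = 0.5, b = 2.25, n = 4
h = (b - a)/n = 0.437500

Simpson's rule: (h/3)[f(x₀) + 4f(x₁) + 2f(x₂) + ... + f(xₙ)]

x_0 = 0.5000, f(x_0) = 0.229849, coefficient = 1
x_1 = 0.9375, f(x_1) = 0.649767, coefficient = 4
x_2 = 1.3750, f(x_2) = 0.962151, coefficient = 2
x_3 = 1.8125, f(x_3) = 0.942708, coefficient = 4
x_4 = 2.2500, f(x_4) = 0.605398, coefficient = 1

I ≈ (0.437500/3) × 9.129449 = 1.331378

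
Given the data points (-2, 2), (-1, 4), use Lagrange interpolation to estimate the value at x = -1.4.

Lagrange interpolation formula:
P(x) = Σ yᵢ × Lᵢ(x)
where Lᵢ(x) = Π_{j≠i} (x - xⱼ)/(xᵢ - xⱼ)

L_0(-1.4) = (-1.4 - (-1))/(-2 - (-1)) = 0.400000
L_1(-1.4) = (-1.4 - (-2))/(-1 - (-2)) = 0.600000

P(-1.4) = 2×L_0(-1.4) + 4×L_1(-1.4)
P(-1.4) = 3.200000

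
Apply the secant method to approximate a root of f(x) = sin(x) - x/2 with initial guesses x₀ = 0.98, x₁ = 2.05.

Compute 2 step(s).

f(x) = sin(x) - x/2
x₀ = 0.98, x₁ = 2.05

Secant formula: x_{n+1} = x_n - f(x_n)(x_n - x_{n-1})/(f(x_n) - f(x_{n-1}))

Iteration 1:
  f(0.980000) = 0.340497
  f(2.050000) = -0.137638
  x_2 = 2.050000 - (-0.137638)×(2.050000 - 0.980000)/(-0.137638 - 0.340497)
       = 1.741986
Iteration 2:
  f(2.050000) = -0.137638
  f(1.741986) = 0.114390
  x_3 = 1.741986 - 0.114390×(1.741986 - 2.050000)/(0.114390 - (-0.137638))
       = 1.881787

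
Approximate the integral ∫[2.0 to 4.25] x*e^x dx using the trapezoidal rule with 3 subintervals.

f(x) = x*e^x
a = 2.0, b = 4.25, n = 3
h = (b - a)/n = 0.750000

Trapezoidal rule: (h/2)[f(x₀) + 2f(x₁) + 2f(x₂) + ... + f(xₙ)]

x_0 = 2.0000, f(x_0) = 14.778112, coefficient = 1
x_1 = 2.7500, f(x_1) = 43.017238, coefficient = 2
x_2 = 3.5000, f(x_2) = 115.904082, coefficient = 2
x_3 = 4.2500, f(x_3) = 297.948002, coefficient = 1

I ≈ (0.750000/2) × 630.568754 = 236.463283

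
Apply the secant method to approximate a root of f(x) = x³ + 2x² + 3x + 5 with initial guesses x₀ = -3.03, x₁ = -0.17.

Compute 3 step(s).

f(x) = x³ + 2x² + 3x + 5
x₀ = -3.03, x₁ = -0.17

Secant formula: x_{n+1} = x_n - f(x_n)(x_n - x_{n-1})/(f(x_n) - f(x_{n-1}))

Iteration 1:
  f(-3.030000) = -13.546327
  f(-0.170000) = 4.542887
  x_2 = -0.170000 - 4.542887×(-0.170000 - (-3.030000))/(4.542887 - (-13.546327))
       = -0.888254
Iteration 2:
  f(-0.170000) = 4.542887
  f(-0.888254) = 3.212400
  x_3 = -0.888254 - 3.212400×(-0.888254 - (-0.170000))/(3.212400 - 4.542887)
       = -2.622446
Iteration 3:
  f(-0.888254) = 3.212400
  f(-2.622446) = -7.148036
  x_4 = -2.622446 - (-7.148036)×(-2.622446 - (-0.888254))/(-7.148036 - 3.212400)
       = -1.425965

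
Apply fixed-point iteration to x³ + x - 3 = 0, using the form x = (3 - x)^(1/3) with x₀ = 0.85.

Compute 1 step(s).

Equation: x³ + x - 3 = 0
Fixed-point form: x = (3 - x)^(1/3)
x₀ = 0.85

x_1 = g(0.850000) = 1.290663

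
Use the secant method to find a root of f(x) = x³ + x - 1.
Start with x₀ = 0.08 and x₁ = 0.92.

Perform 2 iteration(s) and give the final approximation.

f(x) = x³ + x - 1
x₀ = 0.08, x₁ = 0.92

Secant formula: x_{n+1} = x_n - f(x_n)(x_n - x_{n-1})/(f(x_n) - f(x_{n-1}))

Iteration 1:
  f(0.080000) = -0.919488
  f(0.920000) = 0.698688
  x_2 = 0.920000 - 0.698688×(0.920000 - 0.080000)/(0.698688 - (-0.919488))
       = 0.557309
Iteration 2:
  f(0.920000) = 0.698688
  f(0.557309) = -0.269595
  x_3 = 0.557309 - (-0.269595)×(0.557309 - 0.920000)/(-0.269595 - 0.698688)
       = 0.658291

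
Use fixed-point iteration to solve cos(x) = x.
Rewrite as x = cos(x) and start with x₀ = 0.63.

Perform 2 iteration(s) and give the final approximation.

Equation: cos(x) = x
Fixed-point form: x = cos(x)
x₀ = 0.63

x_1 = g(0.630000) = 0.808028
x_2 = g(0.808028) = 0.690926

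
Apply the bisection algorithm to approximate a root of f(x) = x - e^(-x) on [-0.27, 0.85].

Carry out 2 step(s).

f(x) = x - e^(-x)
Initial interval: [-0.27, 0.85]

Iteration 1:
  c_1 = (-0.270000 + 0.850000)/2 = 0.290000
  f(c_1) = f(0.290000) = -0.458264
  f(a) × f(c) ≥ 0, new interval: [0.290000, 0.850000]
Iteration 2:
  c_2 = (0.290000 + 0.850000)/2 = 0.570000
  f(c_2) = f(0.570000) = 0.004475
  f(a) × f(c) < 0, new interval: [0.290000, 0.570000]

After 2 iteration(s), the approximation is c_2 = 0.570000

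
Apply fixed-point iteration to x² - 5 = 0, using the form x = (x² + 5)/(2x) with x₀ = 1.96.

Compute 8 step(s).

Equation: x² - 5 = 0
Fixed-point form: x = (x² + 5)/(2x)
x₀ = 1.96

x_1 = g(1.960000) = 2.255510
x_2 = g(2.255510) = 2.236152
x_3 = g(2.236152) = 2.236068
x_4 = g(2.236068) = 2.236068
x_5 = g(2.236068) = 2.236068
x_6 = g(2.236068) = 2.236068
x_7 = g(2.236068) = 2.236068
x_8 = g(2.236068) = 2.236068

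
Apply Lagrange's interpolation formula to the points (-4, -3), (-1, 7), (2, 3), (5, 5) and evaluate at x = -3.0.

Lagrange interpolation formula:
P(x) = Σ yᵢ × Lᵢ(x)
where Lᵢ(x) = Π_{j≠i} (x - xⱼ)/(xᵢ - xⱼ)

L_0(-3.0) = (-3.0 - (-1))/(-4 - (-1)) × (-3.0 - 2)/(-4 - 2) × (-3.0 - 5)/(-4 - 5) = 0.493827
L_1(-3.0) = (-3.0 - (-4))/(-1 - (-4)) × (-3.0 - 2)/(-1 - 2) × (-3.0 - 5)/(-1 - 5) = 0.740741
L_2(-3.0) = (-3.0 - (-4))/(2 - (-4)) × (-3.0 - (-1))/(2 - (-1)) × (-3.0 - 5)/(2 - 5) = -0.296296
L_3(-3.0) = (-3.0 - (-4))/(5 - (-4)) × (-3.0 - (-1))/(5 - (-1)) × (-3.0 - 2)/(5 - 2) = 0.061728

P(-3.0) = (-3)×L_0(-3.0) + 7×L_1(-3.0) + 3×L_2(-3.0) + 5×L_3(-3.0)
P(-3.0) = 3.123457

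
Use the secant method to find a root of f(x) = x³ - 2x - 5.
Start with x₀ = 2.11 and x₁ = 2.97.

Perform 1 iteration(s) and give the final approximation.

f(x) = x³ - 2x - 5
x₀ = 2.11, x₁ = 2.97

Secant formula: x_{n+1} = x_n - f(x_n)(x_n - x_{n-1})/(f(x_n) - f(x_{n-1}))

Iteration 1:
  f(2.110000) = 0.173931
  f(2.970000) = 15.258073
  x_2 = 2.970000 - 15.258073×(2.970000 - 2.110000)/(15.258073 - 0.173931)
       = 2.100084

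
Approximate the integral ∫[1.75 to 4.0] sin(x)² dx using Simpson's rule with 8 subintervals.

f(x) = sin(x)²
a = 1.75, b = 4.0, n = 8
h = (b - a)/n = 0.281250

Simpson's rule: (h/3)[f(x₀) + 4f(x₁) + 2f(x₂) + ... + f(xₙ)]

x_0 = 1.7500, f(x_0) = 0.968228, coefficient = 1
x_1 = 2.0312, f(x_1) = 0.802549, coefficient = 4
x_2 = 2.3125, f(x_2) = 0.543639, coefficient = 2
x_3 = 2.5938, f(x_3) = 0.271281, coefficient = 4
x_4 = 2.8750, f(x_4) = 0.069404, coefficient = 2
x_5 = 3.1562, f(x_5) = 0.000215, coefficient = 4
x_6 = 3.4375, f(x_6) = 0.085035, coefficient = 2
x_7 = 3.7188, f(x_7) = 0.297727, coefficient = 4
x_8 = 4.0000, f(x_8) = 0.572750, coefficient = 1

I ≈ (0.281250/3) × 8.424224 = 0.789771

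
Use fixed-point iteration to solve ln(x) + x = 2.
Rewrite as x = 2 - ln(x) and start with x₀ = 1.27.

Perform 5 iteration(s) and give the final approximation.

Equation: ln(x) + x = 2
Fixed-point form: x = 2 - ln(x)
x₀ = 1.27

x_1 = g(1.270000) = 1.760983
x_2 = g(1.760983) = 1.434128
x_3 = g(1.434128) = 1.639443
x_4 = g(1.639443) = 1.505643
x_5 = g(1.505643) = 1.590780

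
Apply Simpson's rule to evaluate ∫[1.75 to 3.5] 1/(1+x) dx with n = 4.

f(x) = 1/(1+x)
a = 1.75, b = 3.5, n = 4
h = (b - a)/n = 0.437500

Simpson's rule: (h/3)[f(x₀) + 4f(x₁) + 2f(x₂) + ... + f(xₙ)]

x_0 = 1.7500, f(x_0) = 0.363636, coefficient = 1
x_1 = 2.1875, f(x_1) = 0.313725, coefficient = 4
x_2 = 2.6250, f(x_2) = 0.275862, coefficient = 2
x_3 = 3.0625, f(x_3) = 0.246154, coefficient = 4
x_4 = 3.5000, f(x_4) = 0.222222, coefficient = 1

I ≈ (0.437500/3) × 3.377100 = 0.492494
Exact value: 0.492476
Error: 0.000017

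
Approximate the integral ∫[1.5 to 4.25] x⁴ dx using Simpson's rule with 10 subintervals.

f(x) = x⁴
a = 1.5, b = 4.25, n = 10
h = (b - a)/n = 0.275000

Simpson's rule: (h/3)[f(x₀) + 4f(x₁) + 2f(x₂) + ... + f(xₙ)]

x_0 = 1.5000, f(x_0) = 5.062500, coefficient = 1
x_1 = 1.7750, f(x_1) = 9.926438, coefficient = 4
x_2 = 2.0500, f(x_2) = 17.661006, coefficient = 2
x_3 = 2.3250, f(x_3) = 29.220782, coefficient = 4
x_4 = 2.6000, f(x_4) = 45.697600, coefficient = 2
x_5 = 2.8750, f(x_5) = 68.320557, coefficient = 4
x_6 = 3.1500, f(x_6) = 98.456006, coefficient = 2
x_7 = 3.4250, f(x_7) = 137.607563, coefficient = 4
x_8 = 3.7000, f(x_8) = 187.416100, coefficient = 2
x_9 = 3.9750, f(x_9) = 249.659750, coefficient = 4
x_10 = 4.2500, f(x_10) = 326.253906, coefficient = 1

I ≈ (0.275000/3) × 3008.718189 = 275.799167
Exact value: 275.797070
Error: 0.002097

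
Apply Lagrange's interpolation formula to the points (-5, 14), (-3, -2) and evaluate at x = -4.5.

Lagrange interpolation formula:
P(x) = Σ yᵢ × Lᵢ(x)
where Lᵢ(x) = Π_{j≠i} (x - xⱼ)/(xᵢ - xⱼ)

L_0(-4.5) = (-4.5 - (-3))/(-5 - (-3)) = 0.750000
L_1(-4.5) = (-4.5 - (-5))/(-3 - (-5)) = 0.250000

P(-4.5) = 14×L_0(-4.5) + (-2)×L_1(-4.5)
P(-4.5) = 10.000000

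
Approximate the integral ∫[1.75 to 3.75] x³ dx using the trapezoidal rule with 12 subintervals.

f(x) = x³
a = 1.75, b = 3.75, n = 12
h = (b - a)/n = 0.166667

Trapezoidal rule: (h/2)[f(x₀) + 2f(x₁) + 2f(x₂) + ... + f(xₙ)]

x_0 = 1.7500, f(x_0) = 5.359375, coefficient = 1
x_1 = 1.9167, f(x_1) = 7.041088, coefficient = 2
x_2 = 2.0833, f(x_2) = 9.042245, coefficient = 2
x_3 = 2.2500, f(x_3) = 11.390625, coefficient = 2
x_4 = 2.4167, f(x_4) = 14.114005, coefficient = 2
x_5 = 2.5833, f(x_5) = 17.240162, coefficient = 2
x_6 = 2.7500, f(x_6) = 20.796875, coefficient = 2
x_7 = 2.9167, f(x_7) = 24.811921, coefficient = 2
x_8 = 3.0833, f(x_8) = 29.313079, coefficient = 2
x_9 = 3.2500, f(x_9) = 34.328125, coefficient = 2
x_10 = 3.4167, f(x_10) = 39.884838, coefficient = 2
x_11 = 3.5833, f(x_11) = 46.010995, coefficient = 2
x_12 = 3.7500, f(x_12) = 52.734375, coefficient = 1

I ≈ (0.166667/2) × 566.041667 = 47.170139
Exact value: 47.093750
Error: 0.076389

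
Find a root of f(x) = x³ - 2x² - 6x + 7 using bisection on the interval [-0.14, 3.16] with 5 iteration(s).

f(x) = x³ - 2x² - 6x + 7
Initial interval: [-0.14, 3.16]

Iteration 1:
  c_1 = (-0.140000 + 3.160000)/2 = 1.510000
  f(c_1) = f(1.510000) = -3.177249
  f(a) × f(c) < 0, new interval: [-0.140000, 1.510000]
Iteration 2:
  c_2 = (-0.140000 + 1.510000)/2 = 0.685000
  f(c_2) = f(0.685000) = 2.272969
  f(a) × f(c) ≥ 0, new interval: [0.685000, 1.510000]
Iteration 3:
  c_3 = (0.685000 + 1.510000)/2 = 1.097500
  f(c_3) = f(1.097500) = -0.672067
  f(a) × f(c) < 0, new interval: [0.685000, 1.097500]
Iteration 4:
  c_4 = (0.685000 + 1.097500)/2 = 0.891250
  f(c_4) = f(0.891250) = 0.771790
  f(a) × f(c) ≥ 0, new interval: [0.891250, 1.097500]
Iteration 5:
  c_5 = (0.891250 + 1.097500)/2 = 0.994375
  f(c_5) = f(0.994375) = 0.039406
  f(a) × f(c) ≥ 0, new interval: [0.994375, 1.097500]

After 5 iteration(s), the approximation is c_5 = 0.994375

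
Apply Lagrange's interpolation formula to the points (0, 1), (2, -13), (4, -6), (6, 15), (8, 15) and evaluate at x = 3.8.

Lagrange interpolation formula:
P(x) = Σ yᵢ × Lᵢ(x)
where Lᵢ(x) = Π_{j≠i} (x - xⱼ)/(xᵢ - xⱼ)

L_0(3.8) = (3.8 - 2)/(0 - 2) × (3.8 - 4)/(0 - 4) × (3.8 - 6)/(0 - 6) × (3.8 - 8)/(0 - 8) = -0.008663
L_1(3.8) = (3.8 - 0)/(2 - 0) × (3.8 - 4)/(2 - 4) × (3.8 - 6)/(2 - 6) × (3.8 - 8)/(2 - 8) = 0.073150
L_2(3.8) = (3.8 - 0)/(4 - 0) × (3.8 - 2)/(4 - 2) × (3.8 - 6)/(4 - 6) × (3.8 - 8)/(4 - 8) = 0.987525
L_3(3.8) = (3.8 - 0)/(6 - 0) × (3.8 - 2)/(6 - 2) × (3.8 - 4)/(6 - 4) × (3.8 - 8)/(6 - 8) = -0.059850
L_4(3.8) = (3.8 - 0)/(8 - 0) × (3.8 - 2)/(8 - 2) × (3.8 - 4)/(8 - 4) × (3.8 - 6)/(8 - 6) = 0.007838

P(3.8) = 1×L_0(3.8) + (-13)×L_1(3.8) + (-6)×L_2(3.8) + 15×L_3(3.8) + 15×L_4(3.8)
P(3.8) = -7.664950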